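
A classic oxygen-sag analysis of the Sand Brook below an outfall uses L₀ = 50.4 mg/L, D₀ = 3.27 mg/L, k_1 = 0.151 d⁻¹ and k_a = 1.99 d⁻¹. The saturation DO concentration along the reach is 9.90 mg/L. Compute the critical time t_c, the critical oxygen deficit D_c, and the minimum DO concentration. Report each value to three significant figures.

At the critical point dD/dt = 0, so k_1 L₀ e^(−k_1 t) = k_a D. Substituting D(t) from the Streeter–Phelps equation and solving for t gives
t_c = ln[(k_a/k_1)(1 − D₀(k_a−k_1)/(k_1 L₀))] / (k_a−k_1).
Here k_a−k_1 = 1.839 d⁻¹ and 1 − D₀(k_a−k_1)/(k_1 L₀) = 1 − 3.27×1.839/(0.151×50.4) = 0.2098, so
t_c = ln(13.18 × 0.2098) / 1.839 = 1.017 / 1.839 = 0.5531 d.
D_c = (k_1/k_a) L₀ e^(−k_1 t_c) = (0.151/1.99) × 50.4 × e^(−0.151×0.5531) = 0.07588 × 50.4 × 0.9199 = 3.518 mg/L.
Minimum DO = C_s − D_c = 9.90 − 3.518 = 6.382 mg/L.

t_c ≈ 0.553 d; D_c ≈ 3.52 mg/L; min DO ≈ 6.38 mg/L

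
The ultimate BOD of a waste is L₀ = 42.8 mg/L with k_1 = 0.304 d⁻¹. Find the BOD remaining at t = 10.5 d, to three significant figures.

L_t = L₀ e^(−k_1 t) = 42.8 × e^(−0.304×10.5) = 42.8 × 0.04109 = 1.759 mg/L.

L ≈ 1.76 mg/L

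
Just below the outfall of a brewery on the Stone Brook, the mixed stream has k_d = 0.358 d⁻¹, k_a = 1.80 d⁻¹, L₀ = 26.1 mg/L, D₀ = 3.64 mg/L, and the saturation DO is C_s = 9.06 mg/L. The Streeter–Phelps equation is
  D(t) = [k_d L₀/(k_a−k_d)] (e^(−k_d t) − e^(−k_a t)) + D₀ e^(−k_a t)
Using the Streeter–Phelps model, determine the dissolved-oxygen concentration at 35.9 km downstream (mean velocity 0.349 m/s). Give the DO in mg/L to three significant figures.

Travel time t = x/v = 35.9 km / (0.349 m/s) = 35900 m / 0.349 m/s = 102900 s = 1.191 d.
k_d L₀/(k_a−k_d) = 0.358×26.1/(1.80−0.358) = 9.344/1.442 = 6.480 mg/L.
e^(−k_d t) = e^(−0.358×1.191) = 0.6530; e^(−k_a t) = e^(−1.80×1.191) = 0.1173.
D = 6.480 × (0.6530 − 0.1173) + 3.64 × 0.1173 = 3.471 + 0.4270 = 3.898 mg/L.
DO = C_s − D = 9.06 − 3.898 = 5.162 mg/L.

DO ≈ 5.16 mg/L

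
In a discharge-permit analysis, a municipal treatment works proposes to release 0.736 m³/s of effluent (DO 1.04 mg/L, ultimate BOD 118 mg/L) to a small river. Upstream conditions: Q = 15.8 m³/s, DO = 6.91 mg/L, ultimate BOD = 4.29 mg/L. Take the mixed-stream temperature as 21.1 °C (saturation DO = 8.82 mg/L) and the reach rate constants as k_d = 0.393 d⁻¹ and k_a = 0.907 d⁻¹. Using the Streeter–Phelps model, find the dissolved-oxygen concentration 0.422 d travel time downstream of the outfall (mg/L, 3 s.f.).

DO ≈ 6.16 mg/L

Mixed DO = (15.8×6.91 + 0.736×1.04)/(15.8+0.736) = 109.9/16.54 = 6.649 mg/L.
Mixed L₀ = (15.8×4.29 + 0.736×118)/(16.54) = 154.6/16.54 = 9.351 mg/L.
Initial deficit D₀ = C_s − DO₀ = 8.82 − 6.649 = 2.171 mg/L.
D(0.422) = [0.393×9.351/(0.907−0.393)](e^(−0.393×0.422) − e^(−0.907×0.422)) + 2.171 e^(−0.907×0.422)
= 7.150 × (0.8472 − 0.6820) + 2.171 × 0.6820 = 2.662 mg/L.
DO = 8.82 − 2.662 = 6.158 mg/L.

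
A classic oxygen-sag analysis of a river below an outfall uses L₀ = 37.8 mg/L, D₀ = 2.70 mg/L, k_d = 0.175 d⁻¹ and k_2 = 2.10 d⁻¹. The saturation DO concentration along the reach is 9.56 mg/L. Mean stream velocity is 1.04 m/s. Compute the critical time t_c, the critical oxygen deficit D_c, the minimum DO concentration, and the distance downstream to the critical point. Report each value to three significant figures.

t_c ≈ 0.491 d; D_c ≈ 2.89 mg/L; min DO ≈ 6.67 mg/L; x_c ≈ 44.1 km

At the critical point dD/dt = 0, so k_d L₀ e^(−k_d t) = k_2 D. Substituting D(t) from the Streeter–Phelps equation and solving for t gives
t_c = ln[(k_2/k_d)(1 − D₀(k_2−k_d)/(k_d L₀))] / (k_2−k_d).
Here k_2−k_d = 1.925 d⁻¹ and 1 − D₀(k_2−k_d)/(k_d L₀) = 1 − 2.70×1.925/(0.175×37.8) = 0.2143, so
t_c = ln(12.00 × 0.2143) / 1.925 = 0.9445 / 1.925 = 0.4906 d.
L(t_c) = L₀ e^(−k_d t_c) = 37.8 × 0.9177 = 34.69 mg/L, and at the critical point k_2 D_c = k_d L, so D_c = (0.175/2.10) × 34.69 = 2.891 mg/L.
Minimum DO = C_s − D_c = 9.56 − 2.891 = 6.669 mg/L.
x_c = v t_c = 1.04 m/s × 0.4906 d × 86400 s/d = 44090 m ≈ 44.1 km.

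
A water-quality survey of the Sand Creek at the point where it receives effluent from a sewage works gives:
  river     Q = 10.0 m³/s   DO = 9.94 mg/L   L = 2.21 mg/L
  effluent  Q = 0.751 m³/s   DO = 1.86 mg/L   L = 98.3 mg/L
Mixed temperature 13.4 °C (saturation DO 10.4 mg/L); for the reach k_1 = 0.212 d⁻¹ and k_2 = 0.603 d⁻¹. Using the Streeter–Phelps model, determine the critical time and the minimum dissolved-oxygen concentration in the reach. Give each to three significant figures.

t_c ≈ 2.06 d; minimum DO ≈ 8.38 mg/L

Mixed DO = (10.0×9.94 + 0.751×1.86)/(10.0+0.751) = 100.8/10.75 = 9.376 mg/L.
Mixed L₀ = (10.0×2.21 + 0.751×98.3)/(10.75) = 95.92/10.75 = 8.922 mg/L.
Initial deficit D₀ = C_s − DO₀ = 10.4 − 9.376 = 1.024 mg/L.
t_c = (1/0.3910) ln[(0.603/0.212)(1 − 1.024×0.3910/(0.212×8.922))] = 2.558 × ln(2.242) = 2.065 d.
D_c = (0.212/0.603) × 8.922 × e^(−0.212×2.065) = 0.3516 × 8.922 × 0.6455 = 2.025 mg/L.
Minimum DO = 10.4 − 2.025 = 8.375 mg/L.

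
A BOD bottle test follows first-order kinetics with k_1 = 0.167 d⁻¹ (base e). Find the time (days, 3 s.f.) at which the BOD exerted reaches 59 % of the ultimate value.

y/L₀ = 1 − e^(−k_1 t) = 0.59 ⇒ e^(−k_1 t) = 0.410
t = −ln(0.410) / 0.167 = 0.8916 / 0.167 = 5.339 d.

t ≈ 5.34 d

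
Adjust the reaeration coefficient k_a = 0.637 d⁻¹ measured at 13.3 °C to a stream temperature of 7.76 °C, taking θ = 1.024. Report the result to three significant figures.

k_a ≈ 0.559 d⁻¹

k_a(T₂) = k_a(T₁) · θ^(T₂−T₁) = 0.637 × 1.024^(7.76−13.3)
= 0.637 × 1.024^-5.54 = 0.637 × 0.8769 = 0.5586 d⁻¹.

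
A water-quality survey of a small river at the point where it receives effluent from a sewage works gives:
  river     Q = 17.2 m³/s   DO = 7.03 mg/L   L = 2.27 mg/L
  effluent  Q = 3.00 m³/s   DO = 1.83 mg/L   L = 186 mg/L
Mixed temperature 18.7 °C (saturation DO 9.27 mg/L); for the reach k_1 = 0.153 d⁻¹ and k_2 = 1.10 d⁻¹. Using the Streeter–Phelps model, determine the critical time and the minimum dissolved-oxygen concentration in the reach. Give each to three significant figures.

t_c ≈ 1.03 d; minimum DO ≈ 5.76 mg/L

Mixed DO = (17.2×7.03 + 3.00×1.83)/(17.2+3.00) = 126.4/20.20 = 6.258 mg/L.
Mixed L₀ = (17.2×2.27 + 3.00×186)/(20.20) = 597.0/20.20 = 29.56 mg/L.
Initial deficit D₀ = C_s − DO₀ = 9.27 − 6.258 = 3.012 mg/L.
t_c = (1/0.9470) ln[(1.10/0.153)(1 − 3.012×0.9470/(0.153×29.56))] = 1.056 × ln(2.654) = 1.031 d.
D_c = (0.153/1.10) × 29.56 × e^(−0.153×1.031) = 0.1391 × 29.56 × 0.8541 = 3.511 mg/L.
Minimum DO = 9.27 − 3.511 = 5.759 mg/L.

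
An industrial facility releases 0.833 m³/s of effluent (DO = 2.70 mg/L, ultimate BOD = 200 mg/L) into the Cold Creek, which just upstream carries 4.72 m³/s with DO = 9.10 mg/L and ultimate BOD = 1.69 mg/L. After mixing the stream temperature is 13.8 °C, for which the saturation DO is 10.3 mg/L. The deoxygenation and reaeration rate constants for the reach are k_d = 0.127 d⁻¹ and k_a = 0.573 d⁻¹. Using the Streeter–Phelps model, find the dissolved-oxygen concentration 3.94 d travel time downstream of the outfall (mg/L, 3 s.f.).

Mixed DO = (4.72×9.10 + 0.833×2.70)/(4.72+0.833) = 45.20/5.553 = 8.140 mg/L.
Mixed L₀ = (4.72×1.69 + 0.833×200)/(5.553) = 174.6/5.553 = 31.44 mg/L.
Initial deficit D₀ = C_s − DO₀ = 10.3 − 8.140 = 2.160 mg/L.
D(3.94) = [0.127×31.44/(0.573−0.127)](e^(−0.127×3.94) − e^(−0.573×3.94)) + 2.160 e^(−0.573×3.94)
= 8.952 × (0.6063 − 0.1046) + 2.160 × 0.1046 = 4.717 mg/L.
DO = 10.3 − 4.717 = 5.583 mg/L.

DO ≈ 5.58 mg/L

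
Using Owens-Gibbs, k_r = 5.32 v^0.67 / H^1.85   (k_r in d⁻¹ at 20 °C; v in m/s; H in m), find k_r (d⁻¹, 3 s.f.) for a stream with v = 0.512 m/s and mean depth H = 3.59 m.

k_r = 5.32 × 0.512^0.67 / 3.59^1.85 = 5.32 × 0.6386 / 10.64 = 0.3193 d⁻¹.

k_r ≈ 0.319 d⁻¹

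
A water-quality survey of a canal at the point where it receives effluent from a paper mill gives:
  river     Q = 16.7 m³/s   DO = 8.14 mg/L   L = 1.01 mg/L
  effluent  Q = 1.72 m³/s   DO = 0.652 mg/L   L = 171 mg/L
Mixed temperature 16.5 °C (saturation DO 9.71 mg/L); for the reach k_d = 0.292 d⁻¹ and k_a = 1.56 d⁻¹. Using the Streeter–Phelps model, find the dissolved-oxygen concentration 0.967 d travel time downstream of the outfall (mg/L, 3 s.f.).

DO ≈ 7.14 mg/L

Mixed DO = (16.7×8.14 + 1.72×0.652)/(16.7+1.72) = 137.1/18.42 = 7.441 mg/L.
Mixed L₀ = (16.7×1.01 + 1.72×171)/(18.42) = 311.0/18.42 = 16.88 mg/L.
Initial deficit D₀ = C_s − DO₀ = 9.71 − 7.441 = 2.269 mg/L.
D(0.967) = [0.292×16.88/(1.56−0.292)](e^(−0.292×0.967) − e^(−1.56×0.967)) + 2.269 e^(−1.56×0.967)
= 3.888 × (0.7540 − 0.2212) + 2.269 × 0.2212 = 2.573 mg/L.
DO = 9.71 − 2.573 = 7.137 mg/L.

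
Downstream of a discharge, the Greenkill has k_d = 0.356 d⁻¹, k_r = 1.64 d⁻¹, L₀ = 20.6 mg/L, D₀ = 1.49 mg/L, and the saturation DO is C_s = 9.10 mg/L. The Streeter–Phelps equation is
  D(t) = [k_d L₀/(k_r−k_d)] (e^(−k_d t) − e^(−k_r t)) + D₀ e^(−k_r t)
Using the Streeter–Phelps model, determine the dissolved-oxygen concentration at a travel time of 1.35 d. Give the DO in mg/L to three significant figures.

DO ≈ 6.03 mg/L

k_d L₀/(k_r−k_d) = 0.356×20.6/(1.64−0.356) = 7.334/1.284 = 5.712 mg/L.
e^(−k_d t) = e^(−0.356×1.350) = 0.6184; e^(−k_r t) = e^(−1.64×1.350) = 0.1093.
D = 5.712 × (0.6184 − 0.1093) + 1.49 × 0.1093 = 2.908 + 0.1628 = 3.071 mg/L.
DO = C_s − D = 9.10 − 3.071 = 6.029 mg/L.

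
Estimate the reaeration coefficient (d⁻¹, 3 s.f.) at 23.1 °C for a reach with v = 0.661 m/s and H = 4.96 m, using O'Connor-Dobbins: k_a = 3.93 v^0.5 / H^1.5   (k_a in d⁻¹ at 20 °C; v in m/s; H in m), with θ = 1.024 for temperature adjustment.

k_a(20) = 3.93 × 0.661^0.5 / 4.96^1.5 = 3.93 × 0.8130 / 11.05 = 0.2892 d⁻¹.
k_a(23.1) = 0.2892 × 1.024^(23.1−20) = 0.2892 × 1.076 = 0.3113 d⁻¹.

k_a ≈ 0.311 d⁻¹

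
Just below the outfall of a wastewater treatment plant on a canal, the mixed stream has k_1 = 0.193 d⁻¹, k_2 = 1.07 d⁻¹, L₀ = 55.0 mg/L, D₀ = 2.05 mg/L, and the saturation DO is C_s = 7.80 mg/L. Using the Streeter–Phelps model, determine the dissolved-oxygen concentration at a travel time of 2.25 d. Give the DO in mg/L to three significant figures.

k_1 L₀/(k_2−k_1) = 0.193×55.0/(1.07−0.193) = 10.62/0.8770 = 12.10 mg/L.
e^(−k_1 t) = e^(−0.193×2.250) = 0.6478; e^(−k_2 t) = e^(−1.07×2.250) = 0.09004.
D = 12.10 × (0.6478 − 0.09004) + 2.05 × 0.09004 = 6.750 + 0.1846 = 6.935 mg/L.
DO = C_s − D = 7.80 − 6.935 = 0.8650 mg/L.

DO ≈ 0.865 mg/L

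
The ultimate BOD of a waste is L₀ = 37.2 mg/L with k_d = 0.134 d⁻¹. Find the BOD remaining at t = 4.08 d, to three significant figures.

L_t = L₀ e^(−k_d t) = 37.2 × e^(−0.134×4.08) = 37.2 × 0.5788 = 21.53 mg/L.

L ≈ 21.5 mg/L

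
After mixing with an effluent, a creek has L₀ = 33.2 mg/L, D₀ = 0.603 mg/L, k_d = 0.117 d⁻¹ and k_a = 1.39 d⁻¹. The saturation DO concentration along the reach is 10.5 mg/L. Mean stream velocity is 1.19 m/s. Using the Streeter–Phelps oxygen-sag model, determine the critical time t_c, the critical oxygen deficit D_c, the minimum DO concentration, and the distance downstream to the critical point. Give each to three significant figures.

With k_a/k_d = 11.88 and 1 − D₀(k_a−k_d)/(k_d L₀) = 0.8024,
t_c = ln(11.88 × 0.8024) / (1.39 − 0.117) = ln(9.533) / 1.273 = 2.255/1.273 = 1.771 d.
D_c = (k_d/k_a) L₀ e^(−k_d t_c) = (0.117/1.39) × 33.2 × e^(−0.117×1.771) = 0.08417 × 33.2 × 0.8128 = 2.271 mg/L.
Minimum DO = C_s − D_c = 10.5 − 2.271 = 8.229 mg/L.
x_c = v t_c = 1.19 m/s × 1.771 d × 86400 s/d = 182100 m ≈ 182 km.

t_c ≈ 1.77 d; D_c ≈ 2.27 mg/L; min DO ≈ 8.23 mg/L; x_c ≈ 182 km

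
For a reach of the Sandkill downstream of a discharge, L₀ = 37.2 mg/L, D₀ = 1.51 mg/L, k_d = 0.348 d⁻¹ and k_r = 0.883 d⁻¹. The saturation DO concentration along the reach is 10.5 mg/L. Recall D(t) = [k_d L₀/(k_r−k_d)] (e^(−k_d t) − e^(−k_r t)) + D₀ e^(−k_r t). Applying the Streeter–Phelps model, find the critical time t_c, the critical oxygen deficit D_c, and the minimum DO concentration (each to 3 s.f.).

With k_r/k_d = 2.537 and 1 − D₀(k_r−k_d)/(k_d L₀) = 0.9376,
t_c = ln(2.537 × 0.9376) / (0.883 − 0.348) = ln(2.379) / 0.5350 = 0.8667/0.5350 = 1.620 d.
L(t_c) = L₀ e^(−k_d t_c) = 37.2 × 0.5691 = 21.17 mg/L, and at the critical point k_r D_c = k_d L, so D_c = (0.348/0.883) × 21.17 = 8.343 mg/L.
Minimum DO = C_s − D_c = 10.5 − 8.343 = 2.157 mg/L.

t_c ≈ 1.62 d; D_c ≈ 8.34 mg/L; min DO ≈ 2.16 mg/L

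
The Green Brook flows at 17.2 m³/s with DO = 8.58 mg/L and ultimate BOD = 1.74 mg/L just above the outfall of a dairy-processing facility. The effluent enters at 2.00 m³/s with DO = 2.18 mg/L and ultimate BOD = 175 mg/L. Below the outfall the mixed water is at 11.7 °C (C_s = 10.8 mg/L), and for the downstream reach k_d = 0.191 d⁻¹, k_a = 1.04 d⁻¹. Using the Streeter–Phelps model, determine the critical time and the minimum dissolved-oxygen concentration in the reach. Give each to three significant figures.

Mixed DO = (17.2×8.58 + 2.00×2.18)/(17.2+2.00) = 151.9/19.20 = 7.913 mg/L.
Mixed L₀ = (17.2×1.74 + 2.00×175)/(19.20) = 379.9/19.20 = 19.79 mg/L.
Initial deficit D₀ = C_s − DO₀ = 10.8 − 7.913 = 2.887 mg/L.
t_c = (1/0.8490) ln[(1.04/0.191)(1 − 2.887×0.8490/(0.191×19.79))] = 1.178 × ln(1.914) = 0.7648 d.
D_c = (0.191/1.04) × 19.79 × e^(−0.191×0.7648) = 0.1837 × 19.79 × 0.8641 = 3.140 mg/L.
Minimum DO = 10.8 − 3.140 = 7.660 mg/L.

t_c ≈ 0.765 d; minimum DO ≈ 7.66 mg/L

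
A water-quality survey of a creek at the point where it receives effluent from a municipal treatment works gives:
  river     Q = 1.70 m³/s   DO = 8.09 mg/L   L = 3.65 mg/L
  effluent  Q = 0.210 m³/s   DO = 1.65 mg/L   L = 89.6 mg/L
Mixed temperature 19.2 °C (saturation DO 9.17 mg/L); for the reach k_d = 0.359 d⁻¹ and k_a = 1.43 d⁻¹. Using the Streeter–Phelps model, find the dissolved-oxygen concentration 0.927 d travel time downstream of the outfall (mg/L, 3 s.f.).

DO ≈ 6.71 mg/L

Mixed DO = (1.70×8.09 + 0.210×1.65)/(1.70+0.210) = 14.10/1.910 = 7.382 mg/L.
Mixed L₀ = (1.70×3.65 + 0.210×89.6)/(1.910) = 25.02/1.910 = 13.10 mg/L.
Initial deficit D₀ = C_s − DO₀ = 9.17 − 7.382 = 1.788 mg/L.
D(0.927) = [0.359×13.10/(1.43−0.359)](e^(−0.359×0.927) − e^(−1.43×0.927)) + 1.788 e^(−1.43×0.927)
= 4.391 × (0.7169 − 0.2656) + 1.788 × 0.2656 = 2.457 mg/L.
DO = 9.17 − 2.457 = 6.713 mg/L.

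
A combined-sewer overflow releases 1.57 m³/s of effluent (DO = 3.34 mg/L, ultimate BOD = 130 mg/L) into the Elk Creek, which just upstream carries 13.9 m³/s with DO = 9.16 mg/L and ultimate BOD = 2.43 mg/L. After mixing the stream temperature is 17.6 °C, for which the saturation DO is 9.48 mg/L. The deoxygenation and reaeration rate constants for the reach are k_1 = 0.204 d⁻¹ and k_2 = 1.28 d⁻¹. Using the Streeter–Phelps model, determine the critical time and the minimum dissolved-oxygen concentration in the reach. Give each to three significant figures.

Mixed DO = (13.9×9.16 + 1.57×3.34)/(13.9+1.57) = 132.6/15.47 = 8.569 mg/L.
Mixed L₀ = (13.9×2.43 + 1.57×130)/(15.47) = 237.9/15.47 = 15.38 mg/L.
Initial deficit D₀ = C_s − DO₀ = 9.48 − 8.569 = 0.9107 mg/L.
t_c = (1/1.076) ln[(1.28/0.204)(1 − 0.9107×1.076/(0.204×15.38))] = 0.9294 × ln(4.315) = 1.359 d.
D_c = (0.204/1.28) × 15.38 × e^(−0.204×1.359) = 0.1594 × 15.38 × 0.7579 = 1.857 mg/L.
Minimum DO = 9.48 − 1.857 = 7.623 mg/L.

t_c ≈ 1.36 d; minimum DO ≈ 7.62 mg/L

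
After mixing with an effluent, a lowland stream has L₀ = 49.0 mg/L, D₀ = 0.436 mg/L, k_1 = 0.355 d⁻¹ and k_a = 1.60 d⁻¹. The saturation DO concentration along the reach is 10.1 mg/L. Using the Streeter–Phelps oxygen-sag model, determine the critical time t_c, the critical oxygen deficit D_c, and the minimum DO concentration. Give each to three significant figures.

With k_a/k_1 = 4.507 and 1 − D₀(k_a−k_1)/(k_1 L₀) = 0.9688,
t_c = ln(4.507 × 0.9688) / (1.60 − 0.355) = ln(4.366) / 1.245 = 1.474/1.245 = 1.184 d.
D_c = (k_1/k_a) L₀ e^(−k_1 t_c) = (0.355/1.60) × 49.0 × e^(−0.355×1.184) = 0.2219 × 49.0 × 0.6569 = 7.141 mg/L.
Minimum DO = C_s − D_c = 10.1 − 7.141 = 2.959 mg/L.

t_c ≈ 1.18 d; D_c ≈ 7.14 mg/L; min DO ≈ 2.96 mg/L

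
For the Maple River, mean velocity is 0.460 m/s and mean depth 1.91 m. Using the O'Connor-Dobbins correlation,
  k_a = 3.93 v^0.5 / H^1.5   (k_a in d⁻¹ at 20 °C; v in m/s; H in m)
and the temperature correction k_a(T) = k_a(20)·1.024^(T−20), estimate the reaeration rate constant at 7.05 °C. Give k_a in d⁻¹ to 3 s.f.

k_a ≈ 0.743 d⁻¹

k_a(20) = 3.93 × 0.460^0.5 / 1.91^1.5 = 3.93 × 0.6782 / 2.640 = 1.010 d⁻¹.
k_a(7.05) = 1.010 × 1.024^(7.05−20) = 1.010 × 0.7356 = 0.7427 d⁻¹.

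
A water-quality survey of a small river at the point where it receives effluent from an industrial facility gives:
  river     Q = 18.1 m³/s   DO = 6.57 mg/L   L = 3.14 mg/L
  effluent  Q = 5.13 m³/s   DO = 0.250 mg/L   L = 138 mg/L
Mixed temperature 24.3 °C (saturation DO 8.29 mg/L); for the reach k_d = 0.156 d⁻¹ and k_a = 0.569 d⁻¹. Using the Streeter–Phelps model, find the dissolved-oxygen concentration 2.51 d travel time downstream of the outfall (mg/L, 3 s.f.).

DO ≈ 2.12 mg/L

Mixed DO = (18.1×6.57 + 5.13×0.250)/(18.1+5.13) = 120.2/23.23 = 5.174 mg/L.
Mixed L₀ = (18.1×3.14 + 5.13×138)/(23.23) = 764.8/23.23 = 32.92 mg/L.
Initial deficit D₀ = C_s − DO₀ = 8.29 − 5.174 = 3.116 mg/L.
D(2.51) = [0.156×32.92/(0.569−0.156)](e^(−0.156×2.51) − e^(−0.569×2.51)) + 3.116 e^(−0.569×2.51)
= 12.44 × (0.6760 − 0.2397) + 3.116 × 0.2397 = 6.172 mg/L.
DO = 8.29 − 6.172 = 2.118 mg/L.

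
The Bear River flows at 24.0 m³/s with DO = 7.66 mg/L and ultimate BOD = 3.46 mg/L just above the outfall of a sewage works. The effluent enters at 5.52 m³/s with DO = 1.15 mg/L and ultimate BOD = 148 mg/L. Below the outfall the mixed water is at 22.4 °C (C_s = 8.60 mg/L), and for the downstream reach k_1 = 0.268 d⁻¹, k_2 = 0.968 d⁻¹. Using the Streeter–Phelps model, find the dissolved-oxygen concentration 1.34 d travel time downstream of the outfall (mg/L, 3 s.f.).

Mixed DO = (24.0×7.66 + 5.52×1.15)/(24.0+5.52) = 190.2/29.52 = 6.443 mg/L.
Mixed L₀ = (24.0×3.46 + 5.52×148)/(29.52) = 900.0/29.52 = 30.49 mg/L.
Initial deficit D₀ = C_s − DO₀ = 8.60 − 6.443 = 2.157 mg/L.
D(1.34) = [0.268×30.49/(0.968−0.268)](e^(−0.268×1.34) − e^(−0.968×1.34)) + 2.157 e^(−0.968×1.34)
= 11.67 × (0.6983 − 0.2733) + 2.157 × 0.2733 = 5.550 mg/L.
DO = 8.60 − 5.550 = 3.050 mg/L.

DO ≈ 3.05 mg/L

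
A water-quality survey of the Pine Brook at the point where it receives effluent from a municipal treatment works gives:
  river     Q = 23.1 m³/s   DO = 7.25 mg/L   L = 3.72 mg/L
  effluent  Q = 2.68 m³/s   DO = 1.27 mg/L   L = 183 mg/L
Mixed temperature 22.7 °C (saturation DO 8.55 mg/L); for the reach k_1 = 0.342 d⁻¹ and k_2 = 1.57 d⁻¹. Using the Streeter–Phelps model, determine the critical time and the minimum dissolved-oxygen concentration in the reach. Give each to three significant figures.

t_c ≈ 0.941 d; minimum DO ≈ 5.02 mg/L

Mixed DO = (23.1×7.25 + 2.68×1.27)/(23.1+2.68) = 170.9/25.78 = 6.628 mg/L.
Mixed L₀ = (23.1×3.72 + 2.68×183)/(25.78) = 576.4/25.78 = 22.36 mg/L.
Initial deficit D₀ = C_s − DO₀ = 8.55 − 6.628 = 1.922 mg/L.
t_c = (1/1.228) ln[(1.57/0.342)(1 − 1.922×1.228/(0.342×22.36))] = 0.8143 × ln(3.174) = 0.9405 d.
D_c = (0.342/1.57) × 22.36 × e^(−0.342×0.9405) = 0.2178 × 22.36 × 0.7249 = 3.531 mg/L.
Minimum DO = 8.55 − 3.531 = 5.019 mg/L.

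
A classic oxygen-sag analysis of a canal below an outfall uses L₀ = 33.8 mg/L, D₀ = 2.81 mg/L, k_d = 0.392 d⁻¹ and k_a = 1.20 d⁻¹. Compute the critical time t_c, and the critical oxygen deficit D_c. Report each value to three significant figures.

With k_a/k_d = 3.061 and 1 − D₀(k_a−k_d)/(k_d L₀) = 0.8286,
t_c = ln(3.061 × 0.8286) / (1.20 − 0.392) = ln(2.537) / 0.8080 = 0.9308/0.8080 = 1.152 d.
D_c = (k_d/k_a) L₀ e^(−k_d t_c) = (0.392/1.20) × 33.8 × e^(−0.392×1.152) = 0.3267 × 33.8 × 0.6366 = 7.029 mg/L.

t_c ≈ 1.15 d; D_c ≈ 7.03 mg/L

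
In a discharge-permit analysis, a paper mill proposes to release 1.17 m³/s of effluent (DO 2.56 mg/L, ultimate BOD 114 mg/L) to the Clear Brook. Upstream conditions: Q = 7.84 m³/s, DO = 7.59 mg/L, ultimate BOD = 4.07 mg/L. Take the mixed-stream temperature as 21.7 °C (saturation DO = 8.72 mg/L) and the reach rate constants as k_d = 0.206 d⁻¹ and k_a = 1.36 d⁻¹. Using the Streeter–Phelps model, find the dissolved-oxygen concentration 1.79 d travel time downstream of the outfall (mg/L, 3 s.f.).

Mixed DO = (7.84×7.59 + 1.17×2.56)/(7.84+1.17) = 62.50/9.010 = 6.937 mg/L.
Mixed L₀ = (7.84×4.07 + 1.17×114)/(9.010) = 165.3/9.010 = 18.35 mg/L.
Initial deficit D₀ = C_s − DO₀ = 8.72 − 6.937 = 1.783 mg/L.
D(1.79) = [0.206×18.35/(1.36−0.206)](e^(−0.206×1.79) − e^(−1.36×1.79)) + 1.783 e^(−1.36×1.79)
= 3.275 × (0.6916 − 0.08765) + 1.783 × 0.08765 = 2.134 mg/L.
DO = 8.72 − 2.134 = 6.586 mg/L.

DO ≈ 6.59 mg/L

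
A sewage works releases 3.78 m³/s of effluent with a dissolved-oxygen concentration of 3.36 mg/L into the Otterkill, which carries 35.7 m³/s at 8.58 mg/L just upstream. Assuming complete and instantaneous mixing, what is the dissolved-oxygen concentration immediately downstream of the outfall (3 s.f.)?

Flow-weighted mixing: C = (Q_r C_r + Q_w C_w)/(Q_r + Q_w)
= (35.7×8.58 + 3.78×3.36)/(35.7 + 3.78) = 319.0/39.48 = 8.080 mg/L.

8.08 mg/L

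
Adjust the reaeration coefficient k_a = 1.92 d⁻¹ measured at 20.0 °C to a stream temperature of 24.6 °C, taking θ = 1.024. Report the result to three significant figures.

k_a(T₂) = k_a(T₁) · θ^(T₂−T₁) = 1.92 × 1.024^(24.6−20.0)
= 1.92 × 1.024^4.60 = 1.92 × 1.115 = 2.141 d⁻¹.

k_a ≈ 2.14 d⁻¹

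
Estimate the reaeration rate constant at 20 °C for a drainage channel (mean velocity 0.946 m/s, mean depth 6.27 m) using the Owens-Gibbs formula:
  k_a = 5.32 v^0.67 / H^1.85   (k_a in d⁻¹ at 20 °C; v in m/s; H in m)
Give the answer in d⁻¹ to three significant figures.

k_a ≈ 0.172 d⁻¹

k_a = 5.32 × 0.946^0.67 / 6.27^1.85 = 5.32 × 0.9635 / 29.85 = 0.1717 d⁻¹.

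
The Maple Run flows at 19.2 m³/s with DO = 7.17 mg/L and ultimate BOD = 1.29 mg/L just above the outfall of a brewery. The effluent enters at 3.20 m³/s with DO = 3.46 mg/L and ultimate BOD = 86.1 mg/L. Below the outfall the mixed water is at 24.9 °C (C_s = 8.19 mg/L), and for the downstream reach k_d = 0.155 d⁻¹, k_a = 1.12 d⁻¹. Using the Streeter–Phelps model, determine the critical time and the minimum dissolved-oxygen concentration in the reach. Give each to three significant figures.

Mixed DO = (19.2×7.17 + 3.20×3.46)/(19.2+3.20) = 148.7/22.40 = 6.640 mg/L.
Mixed L₀ = (19.2×1.29 + 3.20×86.1)/(22.40) = 300.3/22.40 = 13.41 mg/L.
Initial deficit D₀ = C_s − DO₀ = 8.19 − 6.640 = 1.550 mg/L.
t_c = (1/0.9650) ln[(1.12/0.155)(1 − 1.550×0.9650/(0.155×13.41))] = 1.036 × ln(2.024) = 0.7308 d.
D_c = (0.155/1.12) × 13.41 × e^(−0.155×0.7308) = 0.1384 × 13.41 × 0.8929 = 1.657 mg/L.
Minimum DO = 8.19 − 1.657 = 6.533 mg/L.

t_c ≈ 0.731 d; minimum DO ≈ 6.53 mg/L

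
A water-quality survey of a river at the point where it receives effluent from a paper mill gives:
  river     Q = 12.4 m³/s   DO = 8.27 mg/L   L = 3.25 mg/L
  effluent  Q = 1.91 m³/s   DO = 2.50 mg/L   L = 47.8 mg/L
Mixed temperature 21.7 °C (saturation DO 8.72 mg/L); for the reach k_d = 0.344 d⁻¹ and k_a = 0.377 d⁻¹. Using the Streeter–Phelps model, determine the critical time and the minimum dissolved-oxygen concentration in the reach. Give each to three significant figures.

Mixed DO = (12.4×8.27 + 1.91×2.50)/(12.4+1.91) = 107.3/14.31 = 7.500 mg/L.
Mixed L₀ = (12.4×3.25 + 1.91×47.8)/(14.31) = 131.6/14.31 = 9.196 mg/L.
Initial deficit D₀ = C_s − DO₀ = 8.72 − 7.500 = 1.220 mg/L.
t_c = (1/0.03300) ln[(0.377/0.344)(1 − 1.220×0.03300/(0.344×9.196))] = 30.30 × ln(1.082) = 2.388 d.
D_c = (0.344/0.377) × 9.196 × e^(−0.344×2.388) = 0.9125 × 9.196 × 0.4398 = 3.691 mg/L.
Minimum DO = 8.72 − 3.691 = 5.029 mg/L.

t_c ≈ 2.39 d; minimum DO ≈ 5.03 mg/L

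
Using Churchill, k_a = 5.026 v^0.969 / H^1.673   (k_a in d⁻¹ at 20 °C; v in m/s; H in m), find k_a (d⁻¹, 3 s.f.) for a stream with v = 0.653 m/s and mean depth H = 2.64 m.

k_a = 5.026 × 0.653^0.969 / 2.64^1.673 = 5.026 × 0.6617 / 5.074 = 0.6554 d⁻¹.

k_a ≈ 0.655 d⁻¹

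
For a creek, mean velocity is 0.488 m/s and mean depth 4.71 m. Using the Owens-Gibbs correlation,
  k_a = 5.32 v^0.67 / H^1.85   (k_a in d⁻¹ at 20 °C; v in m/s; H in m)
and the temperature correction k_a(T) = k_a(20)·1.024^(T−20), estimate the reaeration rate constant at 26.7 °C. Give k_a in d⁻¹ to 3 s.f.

k_a ≈ 0.219 d⁻¹

k_a(20) = 5.32 × 0.488^0.67 / 4.71^1.85 = 5.32 × 0.6184 / 17.58 = 0.1871 d⁻¹.
k_a(26.7) = 0.1871 × 1.024^(26.7−20) = 0.1871 × 1.172 = 0.2193 d⁻¹.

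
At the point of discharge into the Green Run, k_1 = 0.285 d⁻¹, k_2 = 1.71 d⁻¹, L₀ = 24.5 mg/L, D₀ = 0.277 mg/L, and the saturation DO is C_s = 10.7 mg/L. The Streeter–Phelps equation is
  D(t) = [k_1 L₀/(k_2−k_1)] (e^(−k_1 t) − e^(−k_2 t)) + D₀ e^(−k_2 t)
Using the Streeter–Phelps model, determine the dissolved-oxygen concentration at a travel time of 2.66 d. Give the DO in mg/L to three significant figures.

k_1 L₀/(k_2−k_1) = 0.285×24.5/(1.71−0.285) = 6.982/1.425 = 4.900 mg/L.
e^(−k_1 t) = e^(−0.285×2.660) = 0.4686; e^(−k_2 t) = e^(−1.71×2.660) = 0.01058.
D = 4.900 × (0.4686 − 0.01058) + 0.277 × 0.01058 = 2.244 + 0.002931 = 2.247 mg/L.
DO = C_s − D = 10.7 − 2.247 = 8.453 mg/L.

DO ≈ 8.45 mg/L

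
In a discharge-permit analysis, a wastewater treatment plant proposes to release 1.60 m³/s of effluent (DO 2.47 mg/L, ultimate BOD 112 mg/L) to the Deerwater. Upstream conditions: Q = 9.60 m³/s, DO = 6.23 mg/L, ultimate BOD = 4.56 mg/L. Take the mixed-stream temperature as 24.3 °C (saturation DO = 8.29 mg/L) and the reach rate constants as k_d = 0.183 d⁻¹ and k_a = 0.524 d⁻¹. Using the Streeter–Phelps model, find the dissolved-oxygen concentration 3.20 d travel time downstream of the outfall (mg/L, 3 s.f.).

DO ≈ 3.85 mg/L

Mixed DO = (9.60×6.23 + 1.60×2.47)/(9.60+1.60) = 63.76/11.20 = 5.693 mg/L.
Mixed L₀ = (9.60×4.56 + 1.60×112)/(11.20) = 223.0/11.20 = 19.91 mg/L.
Initial deficit D₀ = C_s − DO₀ = 8.29 − 5.693 = 2.597 mg/L.
D(3.20) = [0.183×19.91/(0.524−0.183)](e^(−0.183×3.20) − e^(−0.524×3.20)) + 2.597 e^(−0.524×3.20)
= 10.68 × (0.5568 − 0.1870) + 2.597 × 0.1870 = 4.437 mg/L.
DO = 8.29 − 4.437 = 3.853 mg/L.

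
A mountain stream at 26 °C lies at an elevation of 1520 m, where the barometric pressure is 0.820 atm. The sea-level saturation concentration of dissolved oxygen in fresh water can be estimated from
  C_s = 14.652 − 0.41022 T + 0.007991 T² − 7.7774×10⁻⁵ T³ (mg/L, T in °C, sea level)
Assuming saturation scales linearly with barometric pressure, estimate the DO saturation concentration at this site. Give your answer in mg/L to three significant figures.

At sea level: C_s = 14.652 − 0.41022×26 + 0.007991×26² − 7.7774×10⁻⁵×26³ = 8.021 mg/L.
Pressure correction: C_s' = 8.021 × 0.820 = 6.577 mg/L.

C_s ≈ 6.58 mg/L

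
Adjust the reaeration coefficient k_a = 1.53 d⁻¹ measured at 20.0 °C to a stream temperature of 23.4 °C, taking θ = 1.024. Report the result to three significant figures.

k_a ≈ 1.66 d⁻¹

k_a(T₂) = k_a(T₁) · θ^(T₂−T₁) = 1.53 × 1.024^(23.4−20.0)
= 1.53 × 1.024^3.40 = 1.53 × 1.084 = 1.658 d⁻¹.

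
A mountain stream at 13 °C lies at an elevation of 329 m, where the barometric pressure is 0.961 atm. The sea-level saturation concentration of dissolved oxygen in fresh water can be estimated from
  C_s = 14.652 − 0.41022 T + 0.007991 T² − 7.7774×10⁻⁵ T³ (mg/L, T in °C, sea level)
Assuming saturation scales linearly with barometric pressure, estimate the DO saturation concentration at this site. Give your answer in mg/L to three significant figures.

C_s ≈ 10.1 mg/L

At sea level: C_s = 14.652 − 0.41022×13 + 0.007991×13² − 7.7774×10⁻⁵×13³ = 10.50 mg/L.
Pressure correction: C_s' = 10.50 × 0.961 = 10.09 mg/L.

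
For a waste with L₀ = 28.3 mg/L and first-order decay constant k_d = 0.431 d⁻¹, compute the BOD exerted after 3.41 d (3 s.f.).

y ≈ 21.8 mg/L

y_t = L₀(1 − e^(−k_d t)) = 28.3 × (1 − e^(−0.431×3.41))
= 28.3 × (1 − 0.2300) = 28.3 × 0.7700 = 21.79 mg/L.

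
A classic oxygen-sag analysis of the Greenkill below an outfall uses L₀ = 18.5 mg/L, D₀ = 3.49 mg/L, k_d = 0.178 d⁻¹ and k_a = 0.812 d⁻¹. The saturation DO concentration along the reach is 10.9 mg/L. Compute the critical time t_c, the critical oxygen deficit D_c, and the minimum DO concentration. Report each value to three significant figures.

At the critical point dD/dt = 0, so k_d L₀ e^(−k_d t) = k_a D. Substituting D(t) from the Streeter–Phelps equation and solving for t gives
t_c = ln[(k_a/k_d)(1 − D₀(k_a−k_d)/(k_d L₀))] / (k_a−k_d).
Here k_a−k_d = 0.6340 d⁻¹ and 1 − D₀(k_a−k_d)/(k_d L₀) = 1 − 3.49×0.6340/(0.178×18.5) = 0.3281, so
t_c = ln(4.562 × 0.3281) / 0.6340 = 0.4032 / 0.6340 = 0.6360 d.
D_c = (k_d/k_a) L₀ e^(−k_d t_c) = (0.178/0.812) × 18.5 × e^(−0.178×0.6360) = 0.2192 × 18.5 × 0.8930 = 3.621 mg/L.
Minimum DO = C_s − D_c = 10.9 − 3.621 = 7.279 mg/L.

t_c ≈ 0.636 d; D_c ≈ 3.62 mg/L; min DO ≈ 7.28 mg/L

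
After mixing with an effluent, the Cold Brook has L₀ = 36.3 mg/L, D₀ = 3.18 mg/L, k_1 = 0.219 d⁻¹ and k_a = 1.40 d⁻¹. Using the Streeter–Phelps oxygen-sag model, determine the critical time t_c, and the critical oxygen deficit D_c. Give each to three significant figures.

t_c ≈ 1.03 d; D_c ≈ 4.53 mg/L

At the critical point dD/dt = 0, so k_1 L₀ e^(−k_1 t) = k_a D. Substituting D(t) from the Streeter–Phelps equation and solving for t gives
t_c = ln[(k_a/k_1)(1 − D₀(k_a−k_1)/(k_1 L₀))] / (k_a−k_1).
Here k_a−k_1 = 1.181 d⁻¹ and 1 − D₀(k_a−k_1)/(k_1 L₀) = 1 − 3.18×1.181/(0.219×36.3) = 0.5276, so
t_c = ln(6.393 × 0.5276) / 1.181 = 1.216 / 1.181 = 1.029 d.
D_c = (k_1/k_a) L₀ e^(−k_1 t_c) = (0.219/1.40) × 36.3 × e^(−0.219×1.029) = 0.1564 × 36.3 × 0.7982 = 4.532 mg/L.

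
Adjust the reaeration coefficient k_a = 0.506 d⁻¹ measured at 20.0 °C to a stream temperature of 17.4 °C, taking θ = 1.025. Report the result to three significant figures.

k_a ≈ 0.475 d⁻¹

k_a(T₂) = k_a(T₁) · θ^(T₂−T₁) = 0.506 × 1.025^(17.4−20.0)
= 0.506 × 1.025^-2.60 = 0.506 × 0.9378 = 0.4745 d⁻¹.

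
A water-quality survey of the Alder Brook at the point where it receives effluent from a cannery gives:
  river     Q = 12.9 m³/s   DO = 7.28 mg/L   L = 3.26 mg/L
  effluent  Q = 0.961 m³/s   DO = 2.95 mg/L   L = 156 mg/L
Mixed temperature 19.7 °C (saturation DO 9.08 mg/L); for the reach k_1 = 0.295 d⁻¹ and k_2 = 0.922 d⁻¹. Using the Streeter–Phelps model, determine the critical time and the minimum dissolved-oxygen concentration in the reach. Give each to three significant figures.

Mixed DO = (12.9×7.28 + 0.961×2.95)/(12.9+0.961) = 96.75/13.86 = 6.980 mg/L.
Mixed L₀ = (12.9×3.26 + 0.961×156)/(13.86) = 192.0/13.86 = 13.85 mg/L.
Initial deficit D₀ = C_s − DO₀ = 9.08 − 6.980 = 2.100 mg/L.
t_c = (1/0.6270) ln[(0.922/0.295)(1 − 2.100×0.6270/(0.295×13.85))] = 1.595 × ln(2.118) = 1.197 d.
D_c = (0.295/0.922) × 13.85 × e^(−0.295×1.197) = 0.3200 × 13.85 × 0.7025 = 3.113 mg/L.
Minimum DO = 9.08 − 3.113 = 5.967 mg/L.

t_c ≈ 1.20 d; minimum DO ≈ 5.97 mg/L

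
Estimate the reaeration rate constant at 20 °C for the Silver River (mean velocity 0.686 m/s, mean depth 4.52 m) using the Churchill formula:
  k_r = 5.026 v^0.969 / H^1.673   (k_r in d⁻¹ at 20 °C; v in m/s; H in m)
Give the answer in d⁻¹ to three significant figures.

k_r = 5.026 × 0.686^0.969 / 4.52^1.673 = 5.026 × 0.6941 / 12.48 = 0.2796 d⁻¹.

k_r ≈ 0.280 d⁻¹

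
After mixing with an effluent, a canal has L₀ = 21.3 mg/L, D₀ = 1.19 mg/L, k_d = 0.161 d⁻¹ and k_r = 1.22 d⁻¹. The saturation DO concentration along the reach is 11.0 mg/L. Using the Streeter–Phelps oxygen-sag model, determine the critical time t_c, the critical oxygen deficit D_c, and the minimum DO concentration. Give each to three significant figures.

t_c ≈ 1.48 d; D_c ≈ 2.21 mg/L; min DO ≈ 8.79 mg/L

t_c = [1/(k_r−k_d)] ln[(k_r/k_d)(1 − D₀(k_r−k_d)/(k_d L₀))]
= [1/(1.22−0.161)] ln[(1.22/0.161)(1 − 1.19×1.059/(0.161×21.3))]
= (1/1.059) ln[7.578 × 0.6325] = 0.9443 × ln(4.793) = 0.9443 × 1.567 = 1.480 d.
D_c = (k_d/k_r) L₀ e^(−k_d t_c) = (0.161/1.22) × 21.3 × e^(−0.161×1.480) = 0.1320 × 21.3 × 0.7880 = 2.215 mg/L.
Minimum DO = C_s − D_c = 11.0 − 2.215 = 8.785 mg/L.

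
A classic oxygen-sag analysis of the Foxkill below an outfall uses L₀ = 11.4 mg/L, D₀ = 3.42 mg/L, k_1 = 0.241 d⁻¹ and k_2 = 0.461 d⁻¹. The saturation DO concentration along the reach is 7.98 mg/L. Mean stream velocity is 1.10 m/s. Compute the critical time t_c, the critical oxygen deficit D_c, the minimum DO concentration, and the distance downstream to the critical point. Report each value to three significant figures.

t_c ≈ 1.49 d; D_c ≈ 4.16 mg/L; min DO ≈ 3.82 mg/L; x_c ≈ 142 km

At the critical point dD/dt = 0, so k_1 L₀ e^(−k_1 t) = k_2 D. Substituting D(t) from the Streeter–Phelps equation and solving for t gives
t_c = ln[(k_2/k_1)(1 − D₀(k_2−k_1)/(k_1 L₀))] / (k_2−k_1).
Here k_2−k_1 = 0.2200 d⁻¹ and 1 − D₀(k_2−k_1)/(k_1 L₀) = 1 − 3.42×0.2200/(0.241×11.4) = 0.7261, so
t_c = ln(1.913 × 0.7261) / 0.2200 = 0.3286 / 0.2200 = 1.494 d.
L(t_c) = L₀ e^(−k_1 t_c) = 11.4 × 0.6977 = 7.954 mg/L, and at the critical point k_2 D_c = k_1 L, so D_c = (0.241/0.461) × 7.954 = 4.158 mg/L.
Minimum DO = C_s − D_c = 7.98 − 4.158 = 3.822 mg/L.
x_c = v t_c = 1.10 m/s × 1.494 d × 86400 s/d = 142000 m ≈ 142 km.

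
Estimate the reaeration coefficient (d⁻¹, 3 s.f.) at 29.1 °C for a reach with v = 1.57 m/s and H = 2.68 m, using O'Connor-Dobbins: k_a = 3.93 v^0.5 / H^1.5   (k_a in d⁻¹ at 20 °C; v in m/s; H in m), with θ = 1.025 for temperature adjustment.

k_a(20) = 3.93 × 1.57^0.5 / 2.68^1.5 = 3.93 × 1.253 / 4.387 = 1.122 d⁻¹.
k_a(29.1) = 1.122 × 1.025^(29.1−20) = 1.122 × 1.252 = 1.405 d⁻¹.

k_a ≈ 1.41 d⁻¹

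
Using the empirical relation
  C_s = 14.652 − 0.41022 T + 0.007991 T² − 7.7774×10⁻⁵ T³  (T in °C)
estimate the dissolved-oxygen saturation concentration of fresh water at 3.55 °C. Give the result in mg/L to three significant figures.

C_s ≈ 13.3 mg/L

C_s = 14.652 − 0.41022×3.55 + 0.007991×3.55² − 7.7774×10⁻⁵×3.55³ = 13.29 mg/L.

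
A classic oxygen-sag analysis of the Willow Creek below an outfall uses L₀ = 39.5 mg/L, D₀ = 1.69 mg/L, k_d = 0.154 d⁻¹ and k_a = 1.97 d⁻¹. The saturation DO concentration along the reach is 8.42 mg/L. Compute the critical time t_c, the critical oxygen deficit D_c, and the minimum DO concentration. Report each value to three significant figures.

t_c ≈ 1.02 d; D_c ≈ 2.64 mg/L; min DO ≈ 5.78 mg/L

t_c = [1/(k_a−k_d)] ln[(k_a/k_d)(1 − D₀(k_a−k_d)/(k_d L₀))]
= [1/(1.97−0.154)] ln[(1.97/0.154)(1 − 1.69×1.816/(0.154×39.5))]
= (1/1.816) ln[12.79 × 0.4955] = 0.5507 × ln(6.338) = 0.5507 × 1.847 = 1.017 d.
L(t_c) = L₀ e^(−k_d t_c) = 39.5 × 0.8551 = 33.77 mg/L, and at the critical point k_a D_c = k_d L, so D_c = (0.154/1.97) × 33.77 = 2.640 mg/L.
Minimum DO = C_s − D_c = 8.42 − 2.640 = 5.780 mg/L.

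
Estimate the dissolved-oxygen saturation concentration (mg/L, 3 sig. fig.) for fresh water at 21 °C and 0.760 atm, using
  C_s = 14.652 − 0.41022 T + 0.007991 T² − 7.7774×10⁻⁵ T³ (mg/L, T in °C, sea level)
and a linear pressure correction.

C_s ≈ 6.72 mg/L

At sea level: C_s = 14.652 − 0.41022×21 + 0.007991×21² − 7.7774×10⁻⁵×21³ = 8.841 mg/L.
Pressure correction: C_s' = 8.841 × 0.760 = 6.719 mg/L.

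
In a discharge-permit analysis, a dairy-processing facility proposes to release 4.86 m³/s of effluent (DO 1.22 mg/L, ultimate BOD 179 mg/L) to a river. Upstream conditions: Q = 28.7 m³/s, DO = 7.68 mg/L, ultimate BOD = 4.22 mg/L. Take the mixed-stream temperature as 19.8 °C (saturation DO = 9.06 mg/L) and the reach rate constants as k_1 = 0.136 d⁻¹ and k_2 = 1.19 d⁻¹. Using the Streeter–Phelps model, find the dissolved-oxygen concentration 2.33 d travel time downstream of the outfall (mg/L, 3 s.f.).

Mixed DO = (28.7×7.68 + 4.86×1.22)/(28.7+4.86) = 226.3/33.56 = 6.744 mg/L.
Mixed L₀ = (28.7×4.22 + 4.86×179)/(33.56) = 991.1/33.56 = 29.53 mg/L.
Initial deficit D₀ = C_s − DO₀ = 9.06 − 6.744 = 2.316 mg/L.
D(2.33) = [0.136×29.53/(1.19−0.136)](e^(−0.136×2.33) − e^(−1.19×2.33)) + 2.316 e^(−1.19×2.33)
= 3.810 × (0.7284 − 0.06249) + 2.316 × 0.06249 = 2.682 mg/L.
DO = 9.06 − 2.682 = 6.378 mg/L.

DO ≈ 6.38 mg/L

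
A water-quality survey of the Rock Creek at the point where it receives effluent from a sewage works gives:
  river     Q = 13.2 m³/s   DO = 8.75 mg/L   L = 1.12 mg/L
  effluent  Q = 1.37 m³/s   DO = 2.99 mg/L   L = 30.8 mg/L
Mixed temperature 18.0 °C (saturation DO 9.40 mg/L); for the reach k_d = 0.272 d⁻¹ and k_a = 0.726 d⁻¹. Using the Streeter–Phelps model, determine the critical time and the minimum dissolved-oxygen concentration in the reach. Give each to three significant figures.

t_c ≈ 0.598 d; minimum DO ≈ 8.15 mg/L

Mixed DO = (13.2×8.75 + 1.37×2.99)/(13.2+1.37) = 119.6/14.57 = 8.208 mg/L.
Mixed L₀ = (13.2×1.12 + 1.37×30.8)/(14.57) = 56.98/14.57 = 3.911 mg/L.
Initial deficit D₀ = C_s − DO₀ = 9.40 − 8.208 = 1.192 mg/L.
t_c = (1/0.4540) ln[(0.726/0.272)(1 − 1.192×0.4540/(0.272×3.911))] = 2.203 × ln(1.312) = 0.5976 d.
D_c = (0.272/0.726) × 3.911 × e^(−0.272×0.5976) = 0.3747 × 3.911 × 0.8500 = 1.245 mg/L.
Minimum DO = 9.40 − 1.245 = 8.155 mg/L.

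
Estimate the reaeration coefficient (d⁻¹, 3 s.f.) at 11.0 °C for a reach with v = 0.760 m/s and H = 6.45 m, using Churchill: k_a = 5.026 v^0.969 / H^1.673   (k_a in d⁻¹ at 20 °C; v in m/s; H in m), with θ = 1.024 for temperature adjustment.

k_a ≈ 0.138 d⁻¹

k_a(20) = 5.026 × 0.760^0.969 / 6.45^1.673 = 5.026 × 0.7665 / 22.61 = 0.1703 d⁻¹.
k_a(11.0) = 0.1703 × 1.024^(11.0−20) = 0.1703 × 0.8078 = 0.1376 d⁻¹.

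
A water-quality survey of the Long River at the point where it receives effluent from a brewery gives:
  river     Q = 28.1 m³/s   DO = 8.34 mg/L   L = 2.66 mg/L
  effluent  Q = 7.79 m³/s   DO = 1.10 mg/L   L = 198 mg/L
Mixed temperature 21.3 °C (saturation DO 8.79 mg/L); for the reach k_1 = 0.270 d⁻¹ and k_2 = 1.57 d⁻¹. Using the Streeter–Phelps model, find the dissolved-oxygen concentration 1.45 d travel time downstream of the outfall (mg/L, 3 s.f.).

DO ≈ 3.22 mg/L

Mixed DO = (28.1×8.34 + 7.79×1.10)/(28.1+7.79) = 242.9/35.89 = 6.769 mg/L.
Mixed L₀ = (28.1×2.66 + 7.79×198)/(35.89) = 1617/35.89 = 45.06 mg/L.
Initial deficit D₀ = C_s − DO₀ = 8.79 − 6.769 = 2.021 mg/L.
D(1.45) = [0.270×45.06/(1.57−0.270)](e^(−0.270×1.45) − e^(−1.57×1.45)) + 2.021 e^(−1.57×1.45)
= 9.358 × (0.6760 − 0.1026) + 2.021 × 0.1026 = 5.574 mg/L.
DO = 8.79 − 5.574 = 3.216 mg/L.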